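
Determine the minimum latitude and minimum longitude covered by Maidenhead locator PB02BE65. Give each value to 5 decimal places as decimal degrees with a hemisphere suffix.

77.81250° S, 120.13333° E

Field P=15, B=1: +15·20° lon, +1·10° lat → SW at lon 120°, lat -80°.
Square 0, 2: +0·2° lon, +2·1° lat → SW at lon 120°, lat -78°.
Subsquare b=1, e=4: +1·0.0833333° lon, +4·0.0416667° lat → SW at lon 120.083°, lat -77.8333°.
Extended square 6, 5: +6·0.00833333° lon, +5·0.00416667° lat → SW at lon 120.133°, lat -77.8125°.
latitude 77.81250° S, longitude 120.13333° E.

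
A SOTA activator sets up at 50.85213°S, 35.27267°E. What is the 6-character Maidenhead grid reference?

Add 180° to longitude and 90° to latitude: 215.2727, 39.1479.
Field (20°×10°, letters A–R): 215.2727/20 → 10 → K, 39.1479/10 → 3 → D; chars KD.
Square (2°×1°, digits 0–9): 15.2727/2 → 7, 9.1479/1 → 9; chars 79.
Subsquare (5′×2.5′, letters a–x): 1.2727/0.0833333 → 15 → p, 0.1479/0.0416667 → 3 → d; chars pd.

KD79pd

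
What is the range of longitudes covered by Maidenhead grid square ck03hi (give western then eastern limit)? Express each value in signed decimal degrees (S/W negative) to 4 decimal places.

-139.4167, -139.3333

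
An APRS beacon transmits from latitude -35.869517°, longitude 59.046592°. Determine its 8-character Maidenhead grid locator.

Add 180° to longitude and 90° to latitude: 239.04659, 54.13048.
Field: lon ⌊239.04659/20⌋ = 11 → L; lat ⌊54.13048/10⌋ = 5 → F.
Square: lon ⌊19.04659/2⌋ = 9; lat ⌊4.13048/1⌋ = 4.
Subsquare: lon ⌊1.04659/0.0833333⌋ = 12 → m; lat ⌊0.13048/0.0416667⌋ = 3 → d.
Extended square: lon ⌊0.04659/0.00833333⌋ = 5; lat ⌊0.00548/0.00416667⌋ = 1.

LF94md51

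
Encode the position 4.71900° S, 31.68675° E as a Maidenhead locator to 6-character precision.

KI55ug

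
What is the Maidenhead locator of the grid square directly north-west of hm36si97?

HM36si88

Longitude extended square 9; −1 → 8.
Latitude extended square 7; +1 → 8.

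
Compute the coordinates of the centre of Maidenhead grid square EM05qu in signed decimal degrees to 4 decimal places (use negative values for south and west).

35.8542, -98.6250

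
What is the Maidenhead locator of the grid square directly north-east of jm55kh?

JM55li

Longitude subsquare k = 10; +1 → 11 = l.
Latitude subsquare h = 7; +1 → 8 = i.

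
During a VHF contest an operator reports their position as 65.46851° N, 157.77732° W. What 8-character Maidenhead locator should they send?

BP15cl62

Shift to the Maidenhead origin (180°W, 90°S): lon 22.22268, lat 155.46851.
Field: 22.22268/20 → 1 → B, 155.46851/10 → 15 → P; chars BP.
Square: 2.22268/2 → 1, 5.46851/1 → 5; chars 15.
Subsquare: 0.22268/0.0833333 → 2 → c, 0.46851/0.0416667 → 11 → l; chars cl.
Extended square: 0.05601/0.00833333 → 6, 0.01018/0.00416667 → 2; chars 62.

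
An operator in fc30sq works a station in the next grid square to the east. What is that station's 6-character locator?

Longitude subsquare s = 18; +1 → 19 = t.
The latitude characters are unchanged.

FC30tq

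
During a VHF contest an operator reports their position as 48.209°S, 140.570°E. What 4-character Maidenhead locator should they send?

Offset from 180°W / 90°S: lon 320.57°, lat 41.79°.
Field: 320.57/20 → 16 → Q, 41.79/10 → 4 → E; chars QE.
Square: 0.57/2 → 0, 1.79/1 → 1; chars 01.

QE01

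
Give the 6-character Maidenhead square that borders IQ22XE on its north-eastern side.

IQ32af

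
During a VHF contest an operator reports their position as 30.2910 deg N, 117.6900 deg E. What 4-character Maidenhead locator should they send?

Offset from 180°W / 90°S: lon 297.69°, lat 120.29°.
Field: 297.69/20 → 14 → O, 120.29/10 → 12 → M; chars OM.
Square: 17.69/2 → 8, 0.29/1 → 0; chars 80.

OM80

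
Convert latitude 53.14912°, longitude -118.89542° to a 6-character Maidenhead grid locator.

Shift to the Maidenhead origin (180°W, 90°S): lon 61.1046, lat 143.1491.
Field: 61.1046/20 → 3 → D, 143.1491/10 → 14 → O; chars DO.
Square: 1.1046/2 → 0, 3.1491/1 → 3; chars 03.
Subsquare: 1.1046/0.0833333 → 13 → n, 0.1491/0.0416667 → 3 → d; chars nd.

DO03nd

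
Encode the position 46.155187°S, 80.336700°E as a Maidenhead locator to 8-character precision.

Add 180° to longitude and 90° to latitude: 260.33670, 43.84481.
Field: 260.33670/20 → 13 → N, 43.84481/10 → 4 → E; chars NE.
Square: 0.33670/2 → 0, 3.84481/1 → 3; chars 03.
Subsquare: 0.33670/0.0833333 → 4 → e, 0.84481/0.0416667 → 20 → u; chars eu.
Extended square: 0.00337/0.00833333 → 0, 0.01148/0.00416667 → 2; chars 02.

NE03eu02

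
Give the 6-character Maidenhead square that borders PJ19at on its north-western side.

PJ09xu

Longitude subsquare a = 0; −1 → -1, wraps to 23 = x, carry into square.
Longitude square 1; −1 → 0.
Latitude subsquare t = 19; +1 → 20 = u.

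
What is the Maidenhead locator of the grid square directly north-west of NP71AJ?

NP61xk

Longitude subsquare a = 0; −1 → -1, wraps to 23 = x, carry into square.
Longitude square 7; −1 → 6.
Latitude subsquare j = 9; +1 → 10 = k.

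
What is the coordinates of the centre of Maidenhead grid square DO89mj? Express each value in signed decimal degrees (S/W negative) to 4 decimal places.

Field D=3, O=14: +3·20° lon, +14·10° lat → SW at lon -120°, lat 50°.
Square 8, 9: +8·2° lon, +9·1° lat → SW at lon -104°, lat 59°.
Subsquare m=12, j=9: +12·0.0833333° lon, +9·0.0416667° lat → SW at lon -103°, lat 59.375°.
Cell spans 0.0833333° lon × 0.0416667° lat. Centre is SW corner plus half of each.
latitude 59.3958, longitude -102.9583.

59.3958, -102.9583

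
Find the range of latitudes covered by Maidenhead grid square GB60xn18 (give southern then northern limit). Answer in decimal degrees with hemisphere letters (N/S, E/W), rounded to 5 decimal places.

Field G=6, B=1: +6·20° lon, +1·10° lat → SW at lon -60°, lat -80°.
Square 6, 0: +6·2° lon, +0·1° lat → SW at lon -48°, lat -80°.
Subsquare x=23, n=13: +23·0.0833333° lon, +13·0.0416667° lat → SW at lon -46.0833°, lat -79.4583°.
Extended square 1, 8: +1·0.00833333° lon, +8·0.00416667° lat → SW at lon -46.075°, lat -79.425°.
Cell spans 0.00833333° lon × 0.00416667° lat.
south 79.42500° S, north 79.42083° S.

79.42500° S, 79.42083° S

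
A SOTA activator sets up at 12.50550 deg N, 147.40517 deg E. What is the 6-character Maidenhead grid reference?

Shift to the Maidenhead origin (180°W, 90°S): lon 327.4052, lat 102.5055.
Field (20°×10°, letters A–R): lon ⌊327.4052/20⌋ = 16 → Q; lat ⌊102.5055/10⌋ = 10 → K.
Square (2°×1°, digits 0–9): lon ⌊7.4052/2⌋ = 3; lat ⌊2.5055/1⌋ = 2.
Subsquare (5′×2.5′, letters a–x): lon ⌊1.4052/0.0833333⌋ = 16 → q; lat ⌊0.5055/0.0416667⌋ = 12 → m.

QK32qm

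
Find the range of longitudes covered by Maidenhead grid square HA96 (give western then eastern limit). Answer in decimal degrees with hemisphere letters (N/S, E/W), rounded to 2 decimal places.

Field H=7, A=0: +7·20° lon, +0·10° lat → SW at lon -40°, lat -90°.
Square 9, 6: +9·2° lon, +6·1° lat → SW at lon -22°, lat -84°.
Cell spans 2° lon × 1° lat.
west 22.00° W, east 20.00° W.

22.00° W, 20.00° W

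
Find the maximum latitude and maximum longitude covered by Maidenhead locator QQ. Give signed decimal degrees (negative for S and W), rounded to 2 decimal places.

80.00, 160.00

Field Q=16, Q=16: +16·20° lon, +16·10° lat → SW at lon 140°, lat 70°.
Cell spans 20° lon × 10° lat. NE corner is SW corner plus one full cell.
latitude 80.00, longitude 160.00.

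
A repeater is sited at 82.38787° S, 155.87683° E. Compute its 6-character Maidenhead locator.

QA77wo

Add 180° to longitude and 90° to latitude: 335.8768, 7.6121.
Field (20°×10°, letters A–R): lon ⌊335.8768/20⌋ = 16 → Q; lat ⌊7.6121/10⌋ = 0 → A.
Square (2°×1°, digits 0–9): lon ⌊15.8768/2⌋ = 7; lat ⌊7.6121/1⌋ = 7.
Subsquare (5′×2.5′, letters a–x): lon ⌊1.8768/0.0833333⌋ = 22 → w; lat ⌊0.6121/0.0416667⌋ = 14 → o.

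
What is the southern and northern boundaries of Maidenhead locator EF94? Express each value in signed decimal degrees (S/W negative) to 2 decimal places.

Field E=4, F=5: +4·20° lon, +5·10° lat → SW at lon -100°, lat -40°.
Square 9, 4: +9·2° lon, +4·1° lat → SW at lon -82°, lat -36°.
Cell spans 2° lon × 1° lat.
south -36.00, north -35.00.

-36.00, -35.00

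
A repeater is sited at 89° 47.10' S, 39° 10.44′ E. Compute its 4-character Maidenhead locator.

Offset from 180°W / 90°S: lon 219.17°, lat 0.22°.
Field (20°×10°, letters A–R): 219.17/20 → 10 → K, 0.22/10 → 0 → A; chars KA.
Square (2°×1°, digits 0–9): 19.17/2 → 9, 0.22/1 → 0; chars 90.

KA90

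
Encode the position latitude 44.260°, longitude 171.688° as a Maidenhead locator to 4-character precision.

RN54

Add 180° to longitude and 90° to latitude: 351.69, 134.26.
Field: lon ⌊351.69/20⌋ = 17 → R; lat ⌊134.26/10⌋ = 13 → N.
Square: lon ⌊11.69/2⌋ = 5; lat ⌊4.26/1⌋ = 4.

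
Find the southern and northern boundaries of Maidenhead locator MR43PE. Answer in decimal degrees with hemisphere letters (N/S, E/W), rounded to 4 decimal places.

83.1667° N, 83.2083° N

Field M=12, R=17: +12·20° lon, +17·10° lat → SW at lon 60°, lat 80°.
Square 4, 3: +4·2° lon, +3·1° lat → SW at lon 68°, lat 83°.
Subsquare p=15, e=4: +15·0.0833333° lon, +4·0.0416667° lat → SW at lon 69.25°, lat 83.1667°.
Cell spans 0.0833333° lon × 0.0416667° lat.
south 83.1667° N, north 83.2083° N.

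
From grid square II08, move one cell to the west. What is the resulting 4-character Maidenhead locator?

Longitude square 0; −1 → -1, wraps to 9, carry into field.
Longitude field I = 8; −1 → 7 = H.
The latitude characters are unchanged.

HI98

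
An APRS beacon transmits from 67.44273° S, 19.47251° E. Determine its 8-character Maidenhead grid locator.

Offset from 180°W / 90°S: lon 199.47251°, lat 22.55727°.
Field: lon ⌊199.47251/20⌋ = 9 → J; lat ⌊22.55727/10⌋ = 2 → C.
Square: lon ⌊19.47251/2⌋ = 9; lat ⌊2.55727/1⌋ = 2.
Subsquare: lon ⌊1.47251/0.0833333⌋ = 17 → r; lat ⌊0.55727/0.0416667⌋ = 13 → n.
Extended square: lon ⌊0.05584/0.00833333⌋ = 6; lat ⌊0.01560/0.00416667⌋ = 3.

JC92rn63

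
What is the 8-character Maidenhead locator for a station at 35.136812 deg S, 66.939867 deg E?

Offset from 180°W / 90°S: lon 246.93987°, lat 54.86319°.
Field (20°×10°, letters A–R): 246.93987/20 → 12 → M, 54.86319/10 → 5 → F; chars MF.
Square (2°×1°, digits 0–9): 6.93987/2 → 3, 4.86319/1 → 4; chars 34.
Subsquare (5′×2.5′, letters a–x): 0.93987/0.0833333 → 11 → l, 0.86319/0.0416667 → 20 → u; chars lu.
Extended square (30″×15″, digits 0–9): 0.02320/0.00833333 → 2, 0.02985/0.00416667 → 7; chars 27.

MF34lu27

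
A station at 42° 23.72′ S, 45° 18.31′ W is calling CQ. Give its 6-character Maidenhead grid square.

GE77io

Add 180° to longitude and 90° to latitude: 134.6948, 47.6047.
Field: 134.6948/20 → 6 → G, 47.6047/10 → 4 → E; chars GE.
Square: 14.6948/2 → 7, 7.6047/1 → 7; chars 77.
Subsquare: 0.6948/0.0833333 → 8 → i, 0.6047/0.0416667 → 14 → o; chars io.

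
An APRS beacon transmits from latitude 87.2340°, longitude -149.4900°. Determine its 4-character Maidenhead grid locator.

BR57

Shift to the Maidenhead origin (180°W, 90°S): lon 30.51, lat 177.23.
Field (20°×10°, letters A–R): lon ⌊30.51/20⌋ = 1 → B; lat ⌊177.23/10⌋ = 17 → R.
Square (2°×1°, digits 0–9): lon ⌊10.51/2⌋ = 5; lat ⌊7.23/1⌋ = 7.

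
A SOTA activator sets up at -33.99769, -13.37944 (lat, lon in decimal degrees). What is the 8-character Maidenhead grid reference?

IF36ha40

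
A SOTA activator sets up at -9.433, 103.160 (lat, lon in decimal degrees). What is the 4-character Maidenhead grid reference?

OI10

Add 180° to longitude and 90° to latitude: 283.16, 80.57.
Field: lon ⌊283.16/20⌋ = 14 → O; lat ⌊80.57/10⌋ = 8 → I.
Square: lon ⌊3.16/2⌋ = 1; lat ⌊0.57/1⌋ = 0.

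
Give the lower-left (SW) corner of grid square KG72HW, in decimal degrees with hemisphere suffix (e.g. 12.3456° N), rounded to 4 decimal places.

27.0833° S, 34.5833° E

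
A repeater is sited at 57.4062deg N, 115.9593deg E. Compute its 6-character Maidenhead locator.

OO77xj

Add 180° to longitude and 90° to latitude: 295.9593, 147.4062.
Field: 295.9593/20 → 14 → O, 147.4062/10 → 14 → O; chars OO.
Square: 15.9593/2 → 7, 7.4062/1 → 7; chars 77.
Subsquare: 1.9593/0.0833333 → 23 → x, 0.4062/0.0416667 → 9 → j; chars xj.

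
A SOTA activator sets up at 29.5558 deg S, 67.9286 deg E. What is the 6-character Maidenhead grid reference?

MG30xk

Add 180° to longitude and 90° to latitude: 247.9286, 60.4442.
Field (20°×10°, letters A–R): lon ⌊247.9286/20⌋ = 12 → M; lat ⌊60.4442/10⌋ = 6 → G.
Square (2°×1°, digits 0–9): lon ⌊7.9286/2⌋ = 3; lat ⌊0.4442/1⌋ = 0.
Subsquare (5′×2.5′, letters a–x): lon ⌊1.9286/0.0833333⌋ = 23 → x; lat ⌊0.4442/0.0416667⌋ = 10 → k.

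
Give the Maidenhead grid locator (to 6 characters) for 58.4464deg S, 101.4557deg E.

OD01rn

Add 180° to longitude and 90° to latitude: 281.4557, 31.5536.
Field: 281.4557/20 → 14 → O, 31.5536/10 → 3 → D; chars OD.
Square: 1.4557/2 → 0, 1.5536/1 → 1; chars 01.
Subsquare: 1.4557/0.0833333 → 17 → r, 0.5536/0.0416667 → 13 → n; chars rn.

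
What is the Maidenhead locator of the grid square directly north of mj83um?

MJ83un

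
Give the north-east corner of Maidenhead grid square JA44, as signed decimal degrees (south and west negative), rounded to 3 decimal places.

-85.000, 10.000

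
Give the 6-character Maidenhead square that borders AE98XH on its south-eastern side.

BE08ag

Longitude subsquare x = 23; +1 → 24, wraps to 0 = a, carry into square.
Longitude square 9; +1 → 10, wraps to 0, carry into field.
Longitude field A = 0; +1 → 1 = B.
Latitude subsquare h = 7; −1 → 6 = g.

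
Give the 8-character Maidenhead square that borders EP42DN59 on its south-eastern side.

EP42dn68

Longitude extended square 5; +1 → 6.
Latitude extended square 9; −1 → 8.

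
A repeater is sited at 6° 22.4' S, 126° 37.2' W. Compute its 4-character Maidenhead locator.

Add 180° to longitude and 90° to latitude: 53.38, 83.63.
Field: lon ⌊53.38/20⌋ = 2 → C; lat ⌊83.63/10⌋ = 8 → I.
Square: lon ⌊13.38/2⌋ = 6; lat ⌊3.63/1⌋ = 3.

CI63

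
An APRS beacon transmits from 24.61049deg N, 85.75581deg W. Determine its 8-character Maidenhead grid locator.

EL74co96

Offset from 180°W / 90°S: lon 94.24419°, lat 114.61049°.
Field: 94.24419/20 → 4 → E, 114.61049/10 → 11 → L; chars EL.
Square: 14.24419/2 → 7, 4.61049/1 → 4; chars 74.
Subsquare: 0.24419/0.0833333 → 2 → c, 0.61049/0.0416667 → 14 → o; chars co.
Extended square: 0.07752/0.00833333 → 9, 0.02716/0.00416667 → 6; chars 96.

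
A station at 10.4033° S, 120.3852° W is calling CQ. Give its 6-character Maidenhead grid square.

Add 180° to longitude and 90° to latitude: 59.6148, 79.5967.
Field: lon ⌊59.6148/20⌋ = 2 → C; lat ⌊79.5967/10⌋ = 7 → H.
Square: lon ⌊19.6148/2⌋ = 9; lat ⌊9.5967/1⌋ = 9.
Subsquare: lon ⌊1.6148/0.0833333⌋ = 19 → t; lat ⌊0.5967/0.0416667⌋ = 14 → o.

CH99to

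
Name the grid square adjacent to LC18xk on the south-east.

LC28aj

Longitude subsquare x = 23; +1 → 24, wraps to 0 = a, carry into square.
Longitude square 1; +1 → 2.
Latitude subsquare k = 10; −1 → 9 = j.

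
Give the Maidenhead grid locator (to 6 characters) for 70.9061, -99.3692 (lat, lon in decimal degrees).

EQ00hv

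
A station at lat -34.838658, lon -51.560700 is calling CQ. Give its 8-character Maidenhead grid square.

GF45fd28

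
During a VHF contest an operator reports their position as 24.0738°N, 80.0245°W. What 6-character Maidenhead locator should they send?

Add 180° to longitude and 90° to latitude: 99.9755, 114.0738.
Field (20°×10°, letters A–R): lon ⌊99.9755/20⌋ = 4 → E; lat ⌊114.0738/10⌋ = 11 → L.
Square (2°×1°, digits 0–9): lon ⌊19.9755/2⌋ = 9; lat ⌊4.0738/1⌋ = 4.
Subsquare (5′×2.5′, letters a–x): lon ⌊1.9755/0.0833333⌋ = 23 → x; lat ⌊0.0738/0.0416667⌋ = 1 → b.

EL94xb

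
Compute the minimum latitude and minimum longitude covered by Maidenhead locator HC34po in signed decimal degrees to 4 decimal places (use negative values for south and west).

Field H=7, C=2: +7·20° lon, +2·10° lat → SW at lon -40°, lat -70°.
Square 3, 4: +3·2° lon, +4·1° lat → SW at lon -34°, lat -66°.
Subsquare p=15, o=14: +15·0.0833333° lon, +14·0.0416667° lat → SW at lon -32.75°, lat -65.4167°.
latitude -65.4167, longitude -32.7500.

-65.4167, -32.7500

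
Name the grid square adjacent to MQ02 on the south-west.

LQ91

Longitude square 0; −1 → -1, wraps to 9, carry into field.
Longitude field M = 12; −1 → 11 = L.
Latitude square 2; −1 → 1.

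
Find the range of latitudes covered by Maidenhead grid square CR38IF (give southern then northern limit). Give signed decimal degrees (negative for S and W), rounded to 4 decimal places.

Field C=2, R=17: +2·20° lon, +17·10° lat → SW at lon -140°, lat 80°.
Square 3, 8: +3·2° lon, +8·1° lat → SW at lon -134°, lat 88°.
Subsquare i=8, f=5: +8·0.0833333° lon, +5·0.0416667° lat → SW at lon -133.333°, lat 88.2083°.
Cell spans 0.0833333° lon × 0.0416667° lat.
south 88.2083, north 88.2500.

88.2083, 88.2500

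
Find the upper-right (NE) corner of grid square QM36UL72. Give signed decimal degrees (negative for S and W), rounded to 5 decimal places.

36.47083, 147.73333

Field Q=16, M=12: +16·20° lon, +12·10° lat → SW at lon 140°, lat 30°.
Square 3, 6: +3·2° lon, +6·1° lat → SW at lon 146°, lat 36°.
Subsquare u=20, l=11: +20·0.0833333° lon, +11·0.0416667° lat → SW at lon 147.667°, lat 36.4583°.
Extended square 7, 2: +7·0.00833333° lon, +2·0.00416667° lat → SW at lon 147.725°, lat 36.4667°.
Cell spans 0.00833333° lon × 0.00416667° lat. NE corner is SW corner plus one full cell.
latitude 36.47083, longitude 147.73333.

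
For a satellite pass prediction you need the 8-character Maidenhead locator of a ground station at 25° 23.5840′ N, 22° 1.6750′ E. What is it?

KL15aj34

Offset from 180°W / 90°S: lon 202.02792°, lat 115.39307°.
Field (20°×10°, letters A–R): lon ⌊202.02792/20⌋ = 10 → K; lat ⌊115.39307/10⌋ = 11 → L.
Square (2°×1°, digits 0–9): lon ⌊2.02792/2⌋ = 1; lat ⌊5.39307/1⌋ = 5.
Subsquare (5′×2.5′, letters a–x): lon ⌊0.02792/0.0833333⌋ = 0 → a; lat ⌊0.39307/0.0416667⌋ = 9 → j.
Extended square (30″×15″, digits 0–9): lon ⌊0.02792/0.00833333⌋ = 3; lat ⌊0.01807/0.00416667⌋ = 4.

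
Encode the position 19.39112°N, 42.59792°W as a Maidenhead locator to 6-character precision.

GK89qj

Offset from 180°W / 90°S: lon 137.4021°, lat 109.3911°.
Field: lon ⌊137.4021/20⌋ = 6 → G; lat ⌊109.3911/10⌋ = 10 → K.
Square: lon ⌊17.4021/2⌋ = 8; lat ⌊9.3911/1⌋ = 9.
Subsquare: lon ⌊1.4021/0.0833333⌋ = 16 → q; lat ⌊0.3911/0.0416667⌋ = 9 → j.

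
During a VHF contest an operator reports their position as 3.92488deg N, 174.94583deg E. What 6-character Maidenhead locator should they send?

Shift to the Maidenhead origin (180°W, 90°S): lon 354.9458, lat 93.9249.
Field: lon ⌊354.9458/20⌋ = 17 → R; lat ⌊93.9249/10⌋ = 9 → J.
Square: lon ⌊14.9458/2⌋ = 7; lat ⌊3.9249/1⌋ = 3.
Subsquare: lon ⌊0.9458/0.0833333⌋ = 11 → l; lat ⌊0.9249/0.0416667⌋ = 22 → w.

RJ73lw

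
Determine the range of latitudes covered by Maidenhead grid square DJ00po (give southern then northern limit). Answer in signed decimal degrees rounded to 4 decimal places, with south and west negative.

0.5833, 0.6250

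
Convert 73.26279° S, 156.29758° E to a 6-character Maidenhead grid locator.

QB86dr

Shift to the Maidenhead origin (180°W, 90°S): lon 336.2976, lat 16.7372.
Field: lon ⌊336.2976/20⌋ = 16 → Q; lat ⌊16.7372/10⌋ = 1 → B.
Square: lon ⌊16.2976/2⌋ = 8; lat ⌊6.7372/1⌋ = 6.
Subsquare: lon ⌊0.2976/0.0833333⌋ = 3 → d; lat ⌊0.7372/0.0416667⌋ = 17 → r.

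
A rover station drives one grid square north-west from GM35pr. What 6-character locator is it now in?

GM35os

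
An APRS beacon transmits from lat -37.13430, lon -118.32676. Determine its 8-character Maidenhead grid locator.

DF02uu07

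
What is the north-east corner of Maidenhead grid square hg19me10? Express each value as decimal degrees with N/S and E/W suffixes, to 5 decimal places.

20.82917° S, 36.98333° W

Field H=7, G=6: +7·20° lon, +6·10° lat → SW at lon -40°, lat -30°.
Square 1, 9: +1·2° lon, +9·1° lat → SW at lon -38°, lat -21°.
Subsquare m=12, e=4: +12·0.0833333° lon, +4·0.0416667° lat → SW at lon -37°, lat -20.8333°.
Extended square 1, 0: +1·0.00833333° lon, +0·0.00416667° lat → SW at lon -36.9917°, lat -20.8333°.
Cell spans 0.00833333° lon × 0.00416667° lat. NE corner is SW corner plus one full cell.
latitude 20.82917° S, longitude 36.98333° W.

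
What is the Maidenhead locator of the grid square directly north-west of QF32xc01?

Longitude extended square 0; −1 → -1, wraps to 9, carry into subsquare.
Longitude subsquare x = 23; −1 → 22 = w.
Latitude extended square 1; +1 → 2.

QF32wc92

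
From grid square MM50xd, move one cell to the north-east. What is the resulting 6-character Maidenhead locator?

MM60ae

Longitude subsquare x = 23; +1 → 24, wraps to 0 = a, carry into square.
Longitude square 5; +1 → 6.
Latitude subsquare d = 3; +1 → 4 = e.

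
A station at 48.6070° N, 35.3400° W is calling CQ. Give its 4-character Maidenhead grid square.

HN28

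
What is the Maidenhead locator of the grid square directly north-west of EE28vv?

EE28uw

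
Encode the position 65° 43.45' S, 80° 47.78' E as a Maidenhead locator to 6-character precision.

NC04jg

Offset from 180°W / 90°S: lon 260.7963°, lat 24.2758°.
Field: 260.7963/20 → 13 → N, 24.2758/10 → 2 → C; chars NC.
Square: 0.7963/2 → 0, 4.2758/1 → 4; chars 04.
Subsquare: 0.7963/0.0833333 → 9 → j, 0.2758/0.0416667 → 6 → g; chars jg.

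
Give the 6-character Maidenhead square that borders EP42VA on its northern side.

Latitude subsquare a = 0; +1 → 1 = b.
The longitude characters are unchanged.

EP42vb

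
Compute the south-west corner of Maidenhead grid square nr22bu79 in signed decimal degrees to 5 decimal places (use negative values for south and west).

82.87083, 84.14167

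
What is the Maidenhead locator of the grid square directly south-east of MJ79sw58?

Longitude extended square 5; +1 → 6.
Latitude extended square 8; −1 → 7.

MJ79sw67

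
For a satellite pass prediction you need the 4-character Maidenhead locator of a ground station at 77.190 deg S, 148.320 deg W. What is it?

Offset from 180°W / 90°S: lon 31.68°, lat 12.81°.
Field: lon ⌊31.68/20⌋ = 1 → B; lat ⌊12.81/10⌋ = 1 → B.
Square: lon ⌊11.68/2⌋ = 5; lat ⌊2.81/1⌋ = 2.

BB52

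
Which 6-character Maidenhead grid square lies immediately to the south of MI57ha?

MI56hx

Latitude subsquare a = 0; −1 → -1, wraps to 23 = x, carry into square.
Latitude square 7; −1 → 6.
The longitude characters are unchanged.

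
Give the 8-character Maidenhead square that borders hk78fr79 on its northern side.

HK78fs70

Latitude extended square 9; +1 → 10, wraps to 0, carry into subsquare.
Latitude subsquare r = 17; +1 → 18 = s.
The longitude characters are unchanged.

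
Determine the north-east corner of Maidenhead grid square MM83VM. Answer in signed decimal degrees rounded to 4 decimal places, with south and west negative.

33.5417, 77.8333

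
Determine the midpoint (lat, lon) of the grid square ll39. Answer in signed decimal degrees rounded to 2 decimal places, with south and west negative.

29.50, 47.00

Field L=11, L=11: +11·20° lon, +11·10° lat → SW at lon 40°, lat 20°.
Square 3, 9: +3·2° lon, +9·1° lat → SW at lon 46°, lat 29°.
Cell spans 2° lon × 1° lat. Centre is SW corner plus half of each.
latitude 29.50, longitude 47.00.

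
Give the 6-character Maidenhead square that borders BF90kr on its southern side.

Latitude subsquare r = 17; −1 → 16 = q.
The longitude characters are unchanged.

BF90kq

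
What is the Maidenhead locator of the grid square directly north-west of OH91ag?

Longitude subsquare a = 0; −1 → -1, wraps to 23 = x, carry into square.
Longitude square 9; −1 → 8.
Latitude subsquare g = 6; +1 → 7 = h.

OH81xh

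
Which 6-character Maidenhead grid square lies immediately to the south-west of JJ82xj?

Longitude subsquare x = 23; −1 → 22 = w.
Latitude subsquare j = 9; −1 → 8 = i.

JJ82wi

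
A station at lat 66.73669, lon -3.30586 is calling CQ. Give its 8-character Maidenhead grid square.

Add 180° to longitude and 90° to latitude: 176.69414, 156.73669.
Field (20°×10°, letters A–R): lon ⌊176.69414/20⌋ = 8 → I; lat ⌊156.73669/10⌋ = 15 → P.
Square (2°×1°, digits 0–9): lon ⌊16.69414/2⌋ = 8; lat ⌊6.73669/1⌋ = 6.
Subsquare (5′×2.5′, letters a–x): lon ⌊0.69414/0.0833333⌋ = 8 → i; lat ⌊0.73669/0.0416667⌋ = 17 → r.
Extended square (30″×15″, digits 0–9): lon ⌊0.02747/0.00833333⌋ = 3; lat ⌊0.02836/0.00416667⌋ = 6.

IP86ir36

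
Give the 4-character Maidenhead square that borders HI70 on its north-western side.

Longitude square 7; −1 → 6.
Latitude square 0; +1 → 1.

HI61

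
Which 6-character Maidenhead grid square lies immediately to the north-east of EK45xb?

Longitude subsquare x = 23; +1 → 24, wraps to 0 = a, carry into square.
Longitude square 4; +1 → 5.
Latitude subsquare b = 1; +1 → 2 = c.

EK55ac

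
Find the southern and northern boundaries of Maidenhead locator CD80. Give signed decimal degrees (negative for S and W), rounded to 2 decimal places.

-60.00, -59.00

Field C=2, D=3: +2·20° lon, +3·10° lat → SW at lon -140°, lat -60°.
Square 8, 0: +8·2° lon, +0·1° lat → SW at lon -124°, lat -60°.
Cell spans 2° lon × 1° lat.
south -60.00, north -59.00.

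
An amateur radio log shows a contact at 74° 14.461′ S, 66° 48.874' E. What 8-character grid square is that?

Shift to the Maidenhead origin (180°W, 90°S): lon 246.81457, lat 15.75898.
Field: 246.81457/20 → 12 → M, 15.75898/10 → 1 → B; chars MB.
Square: 6.81457/2 → 3, 5.75898/1 → 5; chars 35.
Subsquare: 0.81457/0.0833333 → 9 → j, 0.75898/0.0416667 → 18 → s; chars js.
Extended square: 0.06457/0.00833333 → 7, 0.00898/0.00416667 → 2; chars 72.

MB35js72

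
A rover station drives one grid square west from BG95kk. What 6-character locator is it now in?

BG95jk

Longitude subsquare k = 10; −1 → 9 = j.
The latitude characters are unchanged.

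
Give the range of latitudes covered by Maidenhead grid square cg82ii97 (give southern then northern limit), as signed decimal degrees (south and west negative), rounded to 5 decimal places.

-27.63750, -27.63333

Field C=2, G=6: +2·20° lon, +6·10° lat → SW at lon -140°, lat -30°.
Square 8, 2: +8·2° lon, +2·1° lat → SW at lon -124°, lat -28°.
Subsquare i=8, i=8: +8·0.0833333° lon, +8·0.0416667° lat → SW at lon -123.333°, lat -27.6667°.
Extended square 9, 7: +9·0.00833333° lon, +7·0.00416667° lat → SW at lon -123.258°, lat -27.6375°.
Cell spans 0.00833333° lon × 0.00416667° lat.
south -27.63750, north -27.63333.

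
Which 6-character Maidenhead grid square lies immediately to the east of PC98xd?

QC08ad

Longitude subsquare x = 23; +1 → 24, wraps to 0 = a, carry into square.
Longitude square 9; +1 → 10, wraps to 0, carry into field.
Longitude field P = 15; +1 → 16 = Q.
The latitude characters are unchanged.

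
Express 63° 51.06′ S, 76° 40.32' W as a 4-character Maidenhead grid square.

Shift to the Maidenhead origin (180°W, 90°S): lon 103.33, lat 26.15.
Field: lon ⌊103.33/20⌋ = 5 → F; lat ⌊26.15/10⌋ = 2 → C.
Square: lon ⌊3.33/2⌋ = 1; lat ⌊6.15/1⌋ = 6.

FC16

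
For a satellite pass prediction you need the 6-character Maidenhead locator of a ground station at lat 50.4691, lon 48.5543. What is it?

LO40gl

Offset from 180°W / 90°S: lon 228.5543°, lat 140.4691°.
Field: lon ⌊228.5543/20⌋ = 11 → L; lat ⌊140.4691/10⌋ = 14 → O.
Square: lon ⌊8.5543/2⌋ = 4; lat ⌊0.4691/1⌋ = 0.
Subsquare: lon ⌊0.5543/0.0833333⌋ = 6 → g; lat ⌊0.4691/0.0416667⌋ = 11 → l.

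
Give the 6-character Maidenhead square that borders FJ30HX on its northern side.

FJ31ha

Latitude subsquare x = 23; +1 → 24, wraps to 0 = a, carry into square.
Latitude square 0; +1 → 1.
The longitude characters are unchanged.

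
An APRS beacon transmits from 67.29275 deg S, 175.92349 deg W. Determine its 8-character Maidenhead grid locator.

Shift to the Maidenhead origin (180°W, 90°S): lon 4.07651, lat 22.70725.
Field (20°×10°, letters A–R): 4.07651/20 → 0 → A, 22.70725/10 → 2 → C; chars AC.
Square (2°×1°, digits 0–9): 4.07651/2 → 2, 2.70725/1 → 2; chars 22.
Subsquare (5′×2.5′, letters a–x): 0.07651/0.0833333 → 0 → a, 0.70725/0.0416667 → 16 → q; chars aq.
Extended square (30″×15″, digits 0–9): 0.07651/0.00833333 → 9, 0.04058/0.00416667 → 9; chars 99.

AC22aq99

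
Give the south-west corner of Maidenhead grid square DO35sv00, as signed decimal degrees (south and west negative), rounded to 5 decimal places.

55.87500, -112.50000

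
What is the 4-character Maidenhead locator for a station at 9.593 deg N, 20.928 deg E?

KJ09

Offset from 180°W / 90°S: lon 200.93°, lat 99.59°.
Field (20°×10°, letters A–R): 200.93/20 → 10 → K, 99.59/10 → 9 → J; chars KJ.
Square (2°×1°, digits 0–9): 0.93/2 → 0, 9.59/1 → 9; chars 09.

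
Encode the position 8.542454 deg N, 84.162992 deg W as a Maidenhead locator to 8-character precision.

Shift to the Maidenhead origin (180°W, 90°S): lon 95.83701, lat 98.54245.
Field (20°×10°, letters A–R): 95.83701/20 → 4 → E, 98.54245/10 → 9 → J; chars EJ.
Square (2°×1°, digits 0–9): 15.83701/2 → 7, 8.54245/1 → 8; chars 78.
Subsquare (5′×2.5′, letters a–x): 1.83701/0.0833333 → 22 → w, 0.54245/0.0416667 → 13 → n; chars wn.
Extended square (30″×15″, digits 0–9): 0.00367/0.00833333 → 0, 0.00079/0.00416667 → 0; chars 00.

EJ78wn00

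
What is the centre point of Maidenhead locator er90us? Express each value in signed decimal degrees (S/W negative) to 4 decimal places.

80.7708, -80.2917

Field E=4, R=17: +4·20° lon, +17·10° lat → SW at lon -100°, lat 80°.
Square 9, 0: +9·2° lon, +0·1° lat → SW at lon -82°, lat 80°.
Subsquare u=20, s=18: +20·0.0833333° lon, +18·0.0416667° lat → SW at lon -80.3333°, lat 80.75°.
Cell spans 0.0833333° lon × 0.0416667° lat. Centre is SW corner plus half of each.
latitude 80.7708, longitude -80.2917.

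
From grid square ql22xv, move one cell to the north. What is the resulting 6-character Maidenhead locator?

Latitude subsquare v = 21; +1 → 22 = w.
The longitude characters are unchanged.

QL22xw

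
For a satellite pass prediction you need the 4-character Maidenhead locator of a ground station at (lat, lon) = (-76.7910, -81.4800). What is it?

EB93

Offset from 180°W / 90°S: lon 98.52°, lat 13.21°.
Field: 98.52/20 → 4 → E, 13.21/10 → 1 → B; chars EB.
Square: 18.52/2 → 9, 3.21/1 → 3; chars 93.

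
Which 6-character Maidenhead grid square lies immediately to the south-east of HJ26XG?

HJ36af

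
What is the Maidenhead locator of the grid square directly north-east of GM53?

Longitude square 5; +1 → 6.
Latitude square 3; +1 → 4.

GM64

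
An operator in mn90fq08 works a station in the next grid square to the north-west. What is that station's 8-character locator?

MN90eq99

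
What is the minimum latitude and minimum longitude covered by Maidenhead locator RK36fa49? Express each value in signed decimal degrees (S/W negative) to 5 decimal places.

Field R=17, K=10: +17·20° lon, +10·10° lat → SW at lon 160°, lat 10°.
Square 3, 6: +3·2° lon, +6·1° lat → SW at lon 166°, lat 16°.
Subsquare f=5, a=0: +5·0.0833333° lon, +0·0.0416667° lat → SW at lon 166.417°, lat 16°.
Extended square 4, 9: +4·0.00833333° lon, +9·0.00416667° lat → SW at lon 166.45°, lat 16.0375°.
latitude 16.03750, longitude 166.45000.

16.03750, 166.45000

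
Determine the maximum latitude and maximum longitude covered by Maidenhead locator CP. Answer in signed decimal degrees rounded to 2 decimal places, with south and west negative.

70.00, -120.00

Field C=2, P=15: +2·20° lon, +15·10° lat → SW at lon -140°, lat 60°.
Cell spans 20° lon × 10° lat. NE corner is SW corner plus one full cell.
latitude 70.00, longitude -120.00.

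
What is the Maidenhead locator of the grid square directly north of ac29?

Latitude square 9; +1 → 10, wraps to 0, carry into field.
Latitude field C = 2; +1 → 3 = D.
The longitude characters are unchanged.

AD20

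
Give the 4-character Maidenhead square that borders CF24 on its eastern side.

CF34

Longitude square 2; +1 → 3.
The latitude characters are unchanged.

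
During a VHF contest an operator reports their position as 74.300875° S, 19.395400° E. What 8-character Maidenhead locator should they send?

Shift to the Maidenhead origin (180°W, 90°S): lon 199.39540, lat 15.69912.
Field: 199.39540/20 → 9 → J, 15.69912/10 → 1 → B; chars JB.
Square: 19.39540/2 → 9, 5.69912/1 → 5; chars 95.
Subsquare: 1.39540/0.0833333 → 16 → q, 0.69912/0.0416667 → 16 → q; chars qq.
Extended square: 0.06207/0.00833333 → 7, 0.03246/0.00416667 → 7; chars 77.

JB95qq77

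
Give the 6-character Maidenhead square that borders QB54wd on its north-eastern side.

Longitude subsquare w = 22; +1 → 23 = x.
Latitude subsquare d = 3; +1 → 4 = e.

QB54xe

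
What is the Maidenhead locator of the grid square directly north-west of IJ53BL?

IJ53am

Longitude subsquare b = 1; −1 → 0 = a.
Latitude subsquare l = 11; +1 → 12 = m.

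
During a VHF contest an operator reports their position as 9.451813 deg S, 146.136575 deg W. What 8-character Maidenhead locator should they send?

BI60wn31

Offset from 180°W / 90°S: lon 33.86343°, lat 80.54819°.
Field: 33.86343/20 → 1 → B, 80.54819/10 → 8 → I; chars BI.
Square: 13.86343/2 → 6, 0.54819/1 → 0; chars 60.
Subsquare: 1.86343/0.0833333 → 22 → w, 0.54819/0.0416667 → 13 → n; chars wn.
Extended square: 0.03009/0.00833333 → 3, 0.00652/0.00416667 → 1; chars 31.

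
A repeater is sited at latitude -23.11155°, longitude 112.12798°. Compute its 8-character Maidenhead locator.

OG66bv53

Shift to the Maidenhead origin (180°W, 90°S): lon 292.12798, lat 66.88845.
Field: 292.12798/20 → 14 → O, 66.88845/10 → 6 → G; chars OG.
Square: 12.12798/2 → 6, 6.88845/1 → 6; chars 66.
Subsquare: 0.12798/0.0833333 → 1 → b, 0.88845/0.0416667 → 21 → v; chars bv.
Extended square: 0.04465/0.00833333 → 5, 0.01345/0.00416667 → 3; chars 53.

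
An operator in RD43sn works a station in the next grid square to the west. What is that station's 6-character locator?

RD43rn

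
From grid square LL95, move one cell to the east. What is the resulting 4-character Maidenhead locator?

ML05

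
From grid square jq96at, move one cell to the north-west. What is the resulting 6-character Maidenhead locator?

JQ86xu

Longitude subsquare a = 0; −1 → -1, wraps to 23 = x, carry into square.
Longitude square 9; −1 → 8.
Latitude subsquare t = 19; +1 → 20 = u.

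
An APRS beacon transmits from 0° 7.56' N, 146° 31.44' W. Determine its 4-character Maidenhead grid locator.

BJ60

Shift to the Maidenhead origin (180°W, 90°S): lon 33.48, lat 90.13.
Field: 33.48/20 → 1 → B, 90.13/10 → 9 → J; chars BJ.
Square: 13.48/2 → 6, 0.13/1 → 0; chars 60.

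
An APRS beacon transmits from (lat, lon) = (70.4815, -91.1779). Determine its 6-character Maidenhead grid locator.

Shift to the Maidenhead origin (180°W, 90°S): lon 88.8221, lat 160.4815.
Field (20°×10°, letters A–R): lon ⌊88.8221/20⌋ = 4 → E; lat ⌊160.4815/10⌋ = 16 → Q.
Square (2°×1°, digits 0–9): lon ⌊8.8221/2⌋ = 4; lat ⌊0.4815/1⌋ = 0.
Subsquare (5′×2.5′, letters a–x): lon ⌊0.8221/0.0833333⌋ = 9 → j; lat ⌊0.4815/0.0416667⌋ = 11 → l.

EQ40jl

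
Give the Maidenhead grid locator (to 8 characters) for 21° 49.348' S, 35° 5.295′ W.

HG28ke92

Offset from 180°W / 90°S: lon 144.91175°, lat 68.17753°.
Field: 144.91175/20 → 7 → H, 68.17753/10 → 6 → G; chars HG.
Square: 4.91175/2 → 2, 8.17753/1 → 8; chars 28.
Subsquare: 0.91175/0.0833333 → 10 → k, 0.17753/0.0416667 → 4 → e; chars ke.
Extended square: 0.07842/0.00833333 → 9, 0.01087/0.00416667 → 2; chars 92.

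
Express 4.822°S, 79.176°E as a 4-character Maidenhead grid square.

MI95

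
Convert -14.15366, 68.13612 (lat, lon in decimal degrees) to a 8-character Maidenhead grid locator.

MH45bu63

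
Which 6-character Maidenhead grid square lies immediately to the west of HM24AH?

HM14xh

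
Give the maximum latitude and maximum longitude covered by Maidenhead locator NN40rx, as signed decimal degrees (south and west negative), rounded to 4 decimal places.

41.0000, 89.5000

Field N=13, N=13: +13·20° lon, +13·10° lat → SW at lon 80°, lat 40°.
Square 4, 0: +4·2° lon, +0·1° lat → SW at lon 88°, lat 40°.
Subsquare r=17, x=23: +17·0.0833333° lon, +23·0.0416667° lat → SW at lon 89.4167°, lat 40.9583°.
Cell spans 0.0833333° lon × 0.0416667° lat. NE corner is SW corner plus one full cell.
latitude 41.0000, longitude 89.5000.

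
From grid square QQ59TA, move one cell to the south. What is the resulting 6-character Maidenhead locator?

QQ58tx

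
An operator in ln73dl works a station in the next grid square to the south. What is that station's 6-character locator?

Latitude subsquare l = 11; −1 → 10 = k.
The longitude characters are unchanged.

LN73dk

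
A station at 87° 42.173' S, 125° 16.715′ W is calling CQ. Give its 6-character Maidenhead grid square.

CA72ih

Add 180° to longitude and 90° to latitude: 54.7214, 2.2971.
Field: lon ⌊54.7214/20⌋ = 2 → C; lat ⌊2.2971/10⌋ = 0 → A.
Square: lon ⌊14.7214/2⌋ = 7; lat ⌊2.2971/1⌋ = 2.
Subsquare: lon ⌊0.7214/0.0833333⌋ = 8 → i; lat ⌊0.2971/0.0416667⌋ = 7 → h.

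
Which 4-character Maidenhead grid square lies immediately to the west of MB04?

LB94

Longitude square 0; −1 → -1, wraps to 9, carry into field.
Longitude field M = 12; −1 → 11 = L.
The latitude characters are unchanged.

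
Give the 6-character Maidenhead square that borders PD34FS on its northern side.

Latitude subsquare s = 18; +1 → 19 = t.
The longitude characters are unchanged.

PD34ft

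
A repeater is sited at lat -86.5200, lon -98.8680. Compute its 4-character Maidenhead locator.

EA03

Offset from 180°W / 90°S: lon 81.13°, lat 3.48°.
Field: 81.13/20 → 4 → E, 3.48/10 → 0 → A; chars EA.
Square: 1.13/2 → 0, 3.48/1 → 3; chars 03.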